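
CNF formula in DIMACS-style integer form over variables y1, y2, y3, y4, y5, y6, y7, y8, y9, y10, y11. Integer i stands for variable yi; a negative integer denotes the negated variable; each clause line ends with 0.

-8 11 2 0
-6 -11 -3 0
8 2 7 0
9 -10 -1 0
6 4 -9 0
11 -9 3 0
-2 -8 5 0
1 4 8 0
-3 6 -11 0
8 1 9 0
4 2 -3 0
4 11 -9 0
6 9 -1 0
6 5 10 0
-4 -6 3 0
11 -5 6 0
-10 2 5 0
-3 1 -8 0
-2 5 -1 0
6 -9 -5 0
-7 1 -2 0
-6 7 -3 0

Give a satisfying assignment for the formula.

y1=1, y2=0, y3=0, y4=0, y5=1, y6=1, y7=0, y8=1, y9=0, y10=0, y11=1

Branch on y1: take y1 = True.
For the remaining variables, y2 = False, y3 = False, y4 = False, y5 = True, y6 = True, y7 = False, y8 = True, y9 = False, y10 = False, y11 = True works.
Every clause has at least one true literal under this assignment.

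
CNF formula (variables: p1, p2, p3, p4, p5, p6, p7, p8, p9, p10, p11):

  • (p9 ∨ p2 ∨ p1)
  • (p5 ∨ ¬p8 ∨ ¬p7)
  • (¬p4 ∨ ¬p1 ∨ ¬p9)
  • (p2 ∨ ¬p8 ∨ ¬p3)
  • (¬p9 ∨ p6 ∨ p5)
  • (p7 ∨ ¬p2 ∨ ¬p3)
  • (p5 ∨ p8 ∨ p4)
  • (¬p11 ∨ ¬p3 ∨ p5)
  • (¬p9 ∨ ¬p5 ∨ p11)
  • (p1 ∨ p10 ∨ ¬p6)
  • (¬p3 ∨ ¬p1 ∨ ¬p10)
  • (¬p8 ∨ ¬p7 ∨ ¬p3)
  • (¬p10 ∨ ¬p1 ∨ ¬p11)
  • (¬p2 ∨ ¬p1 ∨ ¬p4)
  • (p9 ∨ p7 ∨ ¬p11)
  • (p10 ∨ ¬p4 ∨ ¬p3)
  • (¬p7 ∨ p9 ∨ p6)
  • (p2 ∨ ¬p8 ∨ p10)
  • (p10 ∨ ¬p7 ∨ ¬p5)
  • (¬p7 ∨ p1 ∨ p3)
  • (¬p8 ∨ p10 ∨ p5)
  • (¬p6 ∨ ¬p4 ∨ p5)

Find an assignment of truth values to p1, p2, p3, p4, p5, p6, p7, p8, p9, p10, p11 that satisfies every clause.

p1 = True  p2 = True  p3 = False  p4 = False  p5 = True  p6 = False  p7 = False  p8 = False  p9 = False  p10 = False  p11 = False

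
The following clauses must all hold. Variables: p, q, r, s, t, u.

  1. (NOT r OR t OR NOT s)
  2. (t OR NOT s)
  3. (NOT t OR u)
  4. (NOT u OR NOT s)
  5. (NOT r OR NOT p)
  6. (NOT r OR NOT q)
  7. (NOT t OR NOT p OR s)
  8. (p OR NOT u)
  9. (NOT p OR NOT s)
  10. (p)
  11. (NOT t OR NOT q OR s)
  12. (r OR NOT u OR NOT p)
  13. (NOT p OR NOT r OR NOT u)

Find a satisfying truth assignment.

p=T  q=T  r=F  s=F  t=F  u=F

Check each clause:
  1. (t OR NOT r OR NOT s) — NOT r is true.
  2. (NOT s OR t) — NOT s is true.
  3. (NOT t OR u) — NOT t is true.
  4. (NOT u OR NOT s) — NOT u is true.
  5. (NOT p OR NOT r) — NOT r is true.
  6. (NOT r OR NOT q) — NOT r is true.
  7. (NOT t OR NOT p OR s) — NOT t is true.
  8. (p OR NOT u) — p is true.
  9. (NOT s OR NOT p) — NOT s is true.
  10. (p) — p is true.
  11. (NOT t OR s OR NOT q) — NOT t is true.
  12. (NOT p OR r OR NOT u) — NOT u is true.
  13. (NOT u OR NOT r OR NOT p) — NOT u is true.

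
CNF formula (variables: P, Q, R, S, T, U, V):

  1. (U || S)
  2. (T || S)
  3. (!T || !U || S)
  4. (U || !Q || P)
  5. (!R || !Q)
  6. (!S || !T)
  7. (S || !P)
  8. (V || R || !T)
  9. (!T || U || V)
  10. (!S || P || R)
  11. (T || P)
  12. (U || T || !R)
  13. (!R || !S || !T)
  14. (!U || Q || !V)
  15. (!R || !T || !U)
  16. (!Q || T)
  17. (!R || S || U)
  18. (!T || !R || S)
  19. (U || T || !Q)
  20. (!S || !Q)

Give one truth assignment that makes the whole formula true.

P=T  Q=F  R=F  S=T  T=F  U=F  V=F

Check each clause:
  1. (U || S) — S is true.
  2. (T || S) — S is true.
  3. (!U || !T || S) — !U is true.
  4. (U || P || !Q) — P is true.
  5. (!Q || !R) — !R is true.
  6. (!S || !T) — !T is true.
  7. (!P || S) — S is true.
  8. (!T || R || V) — !T is true.
  9. (V || U || !T) — !T is true.
  10. (R || !S || P) — P is true.
  11. (P || T) — P is true.
  12. (!R || T || U) — !R is true.
  13. (!T || !R || !S) — !T is true.
  14. (!V || !U || Q) — !V is true.
  15. (!U || !R || !T) — !U is true.
  16. (T || !Q) — !Q is true.
  17. (U || S || !R) — S is true.
  18. (!R || S || !T) — !T is true.
  19. (U || !Q || T) — !Q is true.
  20. (!Q || !S) — !Q is true.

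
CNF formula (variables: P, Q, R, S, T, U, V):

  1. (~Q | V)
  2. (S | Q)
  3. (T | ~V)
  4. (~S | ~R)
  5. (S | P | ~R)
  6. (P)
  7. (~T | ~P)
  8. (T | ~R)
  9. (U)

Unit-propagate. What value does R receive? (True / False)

(P) stands alone — P = True.
From (~T | ~P) and P = True: T = False.
(~V | T): since T = False, the clause reduces to (~V). V = False.
(~Q | V) with V = False leaves only ~Q, so Q = False.
From (S | Q) and Q = False: S = True.
From (~R | ~S) and S = True: R = False.

False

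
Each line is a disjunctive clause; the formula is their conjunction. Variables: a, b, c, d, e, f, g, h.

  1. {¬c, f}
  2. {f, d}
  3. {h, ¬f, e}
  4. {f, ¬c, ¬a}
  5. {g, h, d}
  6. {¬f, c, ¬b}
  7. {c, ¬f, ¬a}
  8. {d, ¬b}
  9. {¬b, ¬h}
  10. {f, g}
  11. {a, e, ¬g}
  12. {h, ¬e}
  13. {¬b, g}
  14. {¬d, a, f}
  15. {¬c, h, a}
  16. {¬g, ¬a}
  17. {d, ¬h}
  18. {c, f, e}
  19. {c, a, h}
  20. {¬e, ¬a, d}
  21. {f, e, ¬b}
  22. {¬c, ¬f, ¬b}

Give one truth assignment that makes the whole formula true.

Pure literal: b appears only negated; assign b = False.
Branch on a: take a = False.
Set c = False and propagate.
  then h is forced to True.
  then d is forced to True.
  then f is forced to True.
For the remaining variables, e = False, g = False works.
Every clause has at least one true literal under this assignment.

a=F, b=F, c=F, d=T, e=F, f=T, g=F, h=T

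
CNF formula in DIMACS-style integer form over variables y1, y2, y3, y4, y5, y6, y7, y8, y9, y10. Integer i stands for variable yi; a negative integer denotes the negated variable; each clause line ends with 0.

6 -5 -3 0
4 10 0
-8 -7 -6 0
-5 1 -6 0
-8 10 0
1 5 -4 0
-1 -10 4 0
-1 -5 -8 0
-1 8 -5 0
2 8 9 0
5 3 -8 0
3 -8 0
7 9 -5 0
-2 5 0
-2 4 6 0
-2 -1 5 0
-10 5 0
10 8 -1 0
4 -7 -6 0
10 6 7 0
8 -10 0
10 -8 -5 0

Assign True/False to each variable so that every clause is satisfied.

y9 occurs only positively in the remaining clauses — set y9 = True.
Try y1 = False.
Try y2 = False.
The remaining clauses are satisfied by y3 = False, y4 = True, y5 = True, y6 = False, y7 = True, y8 = False, y10 = False.
Check each clause:
  1. (y6 OR NOT y3 OR NOT y5) — NOT y3 is true.
  2. (y4 OR y10) — y4 is true.
  3. (NOT y8 OR NOT y7 OR NOT y6) — NOT y8 is true.
  4. (NOT y6 OR NOT y5 OR y1) — NOT y6 is true.
  5. (y10 OR NOT y8) — NOT y8 is true.
  6. (NOT y4 OR y1 OR y5) — y5 is true.
  7. (NOT y10 OR NOT y1 OR y4) — y4 is true.
  8. (NOT y5 OR NOT y1 OR NOT y8) — NOT y8 is true.
  9. (NOT y5 OR y8 OR NOT y1) — NOT y1 is true.
  10. (y9 OR y2 OR y8) — y9 is true.
  11. (y3 OR y5 OR NOT y8) — NOT y8 is true.
  12. (NOT y8 OR y3) — NOT y8 is true.
  13. (y9 OR NOT y5 OR y7) — y9 is true.
  14. (y5 OR NOT y2) — y5 is true.
  15. (y4 OR NOT y2 OR y6) — y4 is true.
  16. (NOT y2 OR NOT y1 OR y5) — y5 is true.
  17. (y5 OR NOT y10) — y5 is true.
  18. (y10 OR y8 OR NOT y1) — NOT y1 is true.
  19. (NOT y7 OR y4 OR NOT y6) — NOT y6 is true.
  20. (y10 OR y7 OR y6) — y7 is true.
  21. (y8 OR NOT y10) — NOT y10 is true.
  22. (NOT y5 OR y10 OR NOT y8) — NOT y8 is true.

y1 = F  y2 = F  y3 = F  y4 = T  y5 = T  y6 = F  y7 = T  y8 = F  y9 = T  y10 = F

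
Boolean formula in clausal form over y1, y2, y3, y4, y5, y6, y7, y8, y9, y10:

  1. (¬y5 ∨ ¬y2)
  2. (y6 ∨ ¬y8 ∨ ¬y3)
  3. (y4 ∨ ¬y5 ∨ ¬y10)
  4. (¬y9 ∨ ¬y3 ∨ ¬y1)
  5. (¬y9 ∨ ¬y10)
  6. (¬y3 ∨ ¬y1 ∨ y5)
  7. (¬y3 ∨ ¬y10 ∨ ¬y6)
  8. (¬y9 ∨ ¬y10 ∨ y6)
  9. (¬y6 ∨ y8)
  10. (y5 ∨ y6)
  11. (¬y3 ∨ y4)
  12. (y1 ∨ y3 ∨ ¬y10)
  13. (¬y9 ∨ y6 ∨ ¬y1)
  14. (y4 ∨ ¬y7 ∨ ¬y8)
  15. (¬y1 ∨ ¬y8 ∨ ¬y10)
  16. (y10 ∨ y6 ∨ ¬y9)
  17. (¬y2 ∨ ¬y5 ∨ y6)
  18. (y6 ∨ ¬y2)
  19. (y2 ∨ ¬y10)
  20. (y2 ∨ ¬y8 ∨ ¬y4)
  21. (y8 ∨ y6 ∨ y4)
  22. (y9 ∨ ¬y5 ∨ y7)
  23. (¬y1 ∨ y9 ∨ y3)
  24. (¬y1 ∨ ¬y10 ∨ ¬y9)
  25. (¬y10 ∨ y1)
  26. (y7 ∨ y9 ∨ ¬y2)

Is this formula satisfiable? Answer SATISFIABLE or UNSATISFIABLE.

Try y1 = False.
  then y10 is forced to False.
For the remaining variables, y2 = True, y3 = True, y4 = True, y5 = False, y6 = True, y7 = True, y8 = True, y9 = True works.
Every clause has at least one true literal under this assignment.
So y1 = 0, y2 = 1, y3 = 1, y4 = 1, y5 = 0, y6 = 1, y7 = 1, y8 = 1, y9 = 1, y10 = 0 is a satisfying assignment.

SATISFIABLE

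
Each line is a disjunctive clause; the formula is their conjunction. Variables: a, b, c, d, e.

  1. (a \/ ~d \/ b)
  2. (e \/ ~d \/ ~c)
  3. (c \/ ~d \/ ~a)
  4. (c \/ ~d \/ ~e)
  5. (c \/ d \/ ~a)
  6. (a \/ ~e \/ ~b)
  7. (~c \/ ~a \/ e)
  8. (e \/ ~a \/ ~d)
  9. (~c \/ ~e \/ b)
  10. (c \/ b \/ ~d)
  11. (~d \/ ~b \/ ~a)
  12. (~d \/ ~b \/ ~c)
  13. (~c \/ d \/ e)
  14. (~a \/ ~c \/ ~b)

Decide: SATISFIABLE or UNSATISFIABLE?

SATISFIABLE

Try a = False.
Set b = True and propagate.
  then e is forced to False.
The remaining clauses are satisfied by c = False, d = True.
Every clause has at least one true literal under this assignment.
So a = F, b = T, c = F, d = T, e = F is a satisfying assignment.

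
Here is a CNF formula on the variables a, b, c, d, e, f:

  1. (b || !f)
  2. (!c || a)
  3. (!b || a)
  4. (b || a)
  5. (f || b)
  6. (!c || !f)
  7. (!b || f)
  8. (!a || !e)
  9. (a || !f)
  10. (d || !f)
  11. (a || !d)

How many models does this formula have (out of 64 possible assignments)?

Satisfying assignments:
  a=T b=T c=F d=T e=F f=T
That's 1 in total.

1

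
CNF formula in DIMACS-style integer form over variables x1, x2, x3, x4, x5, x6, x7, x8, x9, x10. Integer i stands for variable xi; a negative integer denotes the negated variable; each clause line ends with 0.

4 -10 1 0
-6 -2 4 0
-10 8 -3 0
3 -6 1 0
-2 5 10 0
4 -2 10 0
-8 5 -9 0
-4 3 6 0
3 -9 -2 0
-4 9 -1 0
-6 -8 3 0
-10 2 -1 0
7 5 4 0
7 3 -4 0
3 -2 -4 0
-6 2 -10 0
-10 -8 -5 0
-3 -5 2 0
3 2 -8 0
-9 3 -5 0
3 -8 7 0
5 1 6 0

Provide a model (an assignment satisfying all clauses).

x1=True, x2=False, x3=False, x4=False, x5=True, x6=True, x7=True, x8=False, x9=False, x10=False

Check each clause:
  1. (x1 \/ x4 \/ ~x10) — x1 is true.
  2. (~x2 \/ x4 \/ ~x6) — ~x2 is true.
  3. (~x10 \/ ~x3 \/ x8) — ~x3 is true.
  4. (x1 \/ ~x6 \/ x3) — x1 is true.
  5. (x10 \/ ~x2 \/ x5) — x5 is true.
  6. (~x2 \/ x4 \/ x10) — ~x2 is true.
  7. (~x9 \/ ~x8 \/ x5) — ~x8 is true.
  8. (~x4 \/ x6 \/ x3) — ~x4 is true.
  9. (~x9 \/ x3 \/ ~x2) — ~x2 is true.
  10. (x9 \/ ~x1 \/ ~x4) — ~x4 is true.
  11. (x3 \/ ~x6 \/ ~x8) — ~x8 is true.
  12. (~x10 \/ x2 \/ ~x1) — ~x10 is true.
  13. (x7 \/ x5 \/ x4) — x5 is true.
  14. (x3 \/ x7 \/ ~x4) — ~x4 is true.
  15. (x3 \/ ~x4 \/ ~x2) — ~x4 is true.
  16. (~x10 \/ x2 \/ ~x6) — ~x10 is true.
  17. (~x8 \/ ~x5 \/ ~x10) — ~x8 is true.
  18. (~x5 \/ ~x3 \/ x2) — ~x3 is true.
  19. (x2 \/ ~x8 \/ x3) — ~x8 is true.
  20. (x3 \/ ~x5 \/ ~x9) — ~x9 is true.
  21. (x7 \/ x3 \/ ~x8) — ~x8 is true.
  22. (x6 \/ x5 \/ x1) — x1 is true.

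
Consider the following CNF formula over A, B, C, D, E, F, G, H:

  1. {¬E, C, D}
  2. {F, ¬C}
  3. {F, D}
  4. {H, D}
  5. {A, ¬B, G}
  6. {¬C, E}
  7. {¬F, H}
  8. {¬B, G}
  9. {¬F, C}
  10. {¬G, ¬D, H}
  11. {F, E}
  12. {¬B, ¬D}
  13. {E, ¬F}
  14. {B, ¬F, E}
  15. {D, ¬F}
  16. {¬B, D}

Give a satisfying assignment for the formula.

A=False  B=False  C=False  D=True  E=True  F=False  G=False  H=True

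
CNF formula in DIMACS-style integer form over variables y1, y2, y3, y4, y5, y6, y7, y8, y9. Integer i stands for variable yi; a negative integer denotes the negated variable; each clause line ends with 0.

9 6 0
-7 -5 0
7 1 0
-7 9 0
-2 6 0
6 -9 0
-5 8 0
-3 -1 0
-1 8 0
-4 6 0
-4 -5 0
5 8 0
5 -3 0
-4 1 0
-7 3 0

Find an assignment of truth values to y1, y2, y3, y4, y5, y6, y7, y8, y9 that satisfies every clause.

y1=1, y2=0, y3=0, y4=1, y5=0, y6=1, y7=0, y8=1, y9=0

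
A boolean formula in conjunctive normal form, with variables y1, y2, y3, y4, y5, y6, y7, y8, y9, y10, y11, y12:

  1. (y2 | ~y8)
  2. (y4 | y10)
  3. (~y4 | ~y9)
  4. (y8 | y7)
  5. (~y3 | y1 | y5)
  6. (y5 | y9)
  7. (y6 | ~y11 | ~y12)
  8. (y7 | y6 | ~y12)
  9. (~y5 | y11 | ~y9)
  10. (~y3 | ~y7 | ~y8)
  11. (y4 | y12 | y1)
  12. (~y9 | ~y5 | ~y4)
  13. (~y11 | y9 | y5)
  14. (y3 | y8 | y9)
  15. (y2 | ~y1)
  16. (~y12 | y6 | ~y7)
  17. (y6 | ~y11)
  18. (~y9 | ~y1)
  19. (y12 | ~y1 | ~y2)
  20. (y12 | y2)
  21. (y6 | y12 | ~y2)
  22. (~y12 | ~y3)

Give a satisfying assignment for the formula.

y1=F, y2=T, y3=T, y4=T, y5=T, y6=T, y7=F, y8=T, y9=F, y10=F, y11=T, y12=F

y6 occurs only positively in the remaining clauses — set y6 = True.
Set y1 = False and propagate.
For the remaining variables, y2 = True, y3 = True, y4 = True, y5 = True, y7 = False, y8 = True, y9 = False, y10 = False, y11 = True, y12 = False works.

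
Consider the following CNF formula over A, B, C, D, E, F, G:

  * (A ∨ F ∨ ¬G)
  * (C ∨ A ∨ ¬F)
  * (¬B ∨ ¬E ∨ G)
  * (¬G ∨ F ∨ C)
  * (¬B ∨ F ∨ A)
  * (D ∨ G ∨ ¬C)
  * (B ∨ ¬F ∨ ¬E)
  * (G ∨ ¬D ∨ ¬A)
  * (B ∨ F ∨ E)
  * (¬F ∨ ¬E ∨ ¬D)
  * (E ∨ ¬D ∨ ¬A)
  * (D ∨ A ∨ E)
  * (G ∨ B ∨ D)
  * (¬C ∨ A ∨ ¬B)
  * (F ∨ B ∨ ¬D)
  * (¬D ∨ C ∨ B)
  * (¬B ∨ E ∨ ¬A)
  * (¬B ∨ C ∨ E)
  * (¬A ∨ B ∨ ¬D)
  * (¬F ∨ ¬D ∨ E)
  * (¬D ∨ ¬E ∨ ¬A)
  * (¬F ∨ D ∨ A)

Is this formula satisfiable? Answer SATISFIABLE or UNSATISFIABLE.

SATISFIABLE

Branch on A: take A = True.
Try B = True.
  then E is forced to True.
  then G is forced to True.
  then D is forced to False.
For the remaining variables, C = False, F = True works.
Every clause has at least one true literal under this assignment.
So A = T  B = T  C = F  D = F  E = T  F = T  G = T is a satisfying assignment.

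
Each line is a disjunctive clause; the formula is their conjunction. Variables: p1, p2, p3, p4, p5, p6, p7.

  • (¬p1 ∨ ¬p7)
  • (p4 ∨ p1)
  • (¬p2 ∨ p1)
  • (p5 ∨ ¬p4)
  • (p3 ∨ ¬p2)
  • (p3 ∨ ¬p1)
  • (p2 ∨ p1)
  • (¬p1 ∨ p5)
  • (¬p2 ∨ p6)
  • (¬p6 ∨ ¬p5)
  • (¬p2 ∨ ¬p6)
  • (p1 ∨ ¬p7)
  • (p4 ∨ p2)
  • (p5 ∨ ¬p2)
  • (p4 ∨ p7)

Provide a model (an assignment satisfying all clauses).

p1=True, p2=False, p3=True, p4=True, p5=True, p6=False, p7=False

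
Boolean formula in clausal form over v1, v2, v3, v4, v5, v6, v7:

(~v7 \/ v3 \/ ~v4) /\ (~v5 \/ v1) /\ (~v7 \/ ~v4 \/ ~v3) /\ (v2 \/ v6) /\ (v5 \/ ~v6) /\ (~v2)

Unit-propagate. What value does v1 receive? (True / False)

Unit clause (~v2) sets v2 = False.
In (v6 \/ v2), v2 is now false; v6 must hold, so v6 = True.
In (v5 \/ ~v6), ~v6 is now false; v5 must hold, so v5 = True.
(~v5 \/ v1): since v5 = True, the clause reduces to (v1). v1 = True.

True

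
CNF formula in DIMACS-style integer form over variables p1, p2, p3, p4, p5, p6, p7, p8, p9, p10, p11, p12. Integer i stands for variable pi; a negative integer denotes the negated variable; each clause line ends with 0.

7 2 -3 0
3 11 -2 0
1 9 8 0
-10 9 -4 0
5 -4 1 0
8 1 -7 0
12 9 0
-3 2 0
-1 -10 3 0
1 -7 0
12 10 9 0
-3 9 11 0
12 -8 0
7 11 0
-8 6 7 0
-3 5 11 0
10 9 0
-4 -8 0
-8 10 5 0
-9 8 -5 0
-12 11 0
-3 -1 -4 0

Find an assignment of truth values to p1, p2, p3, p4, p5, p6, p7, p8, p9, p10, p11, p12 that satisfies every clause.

Pure literal: p4 appears only negated; assign p4 = False.
p11 occurs only positively in the remaining clauses — set p11 = True.
Branch on p1: take p1 = False.
  then p7 is forced to False.
Set p2 = True and propagate.
For the remaining variables, p3 = False, p5 = False, p6 = False, p8 = False, p9 = True, p10 = True, p12 = True works.
Every clause has at least one true literal under this assignment.

p1=F, p2=T, p3=F, p4=F, p5=F, p6=F, p7=F, p8=F, p9=T, p10=T, p11=T, p12=T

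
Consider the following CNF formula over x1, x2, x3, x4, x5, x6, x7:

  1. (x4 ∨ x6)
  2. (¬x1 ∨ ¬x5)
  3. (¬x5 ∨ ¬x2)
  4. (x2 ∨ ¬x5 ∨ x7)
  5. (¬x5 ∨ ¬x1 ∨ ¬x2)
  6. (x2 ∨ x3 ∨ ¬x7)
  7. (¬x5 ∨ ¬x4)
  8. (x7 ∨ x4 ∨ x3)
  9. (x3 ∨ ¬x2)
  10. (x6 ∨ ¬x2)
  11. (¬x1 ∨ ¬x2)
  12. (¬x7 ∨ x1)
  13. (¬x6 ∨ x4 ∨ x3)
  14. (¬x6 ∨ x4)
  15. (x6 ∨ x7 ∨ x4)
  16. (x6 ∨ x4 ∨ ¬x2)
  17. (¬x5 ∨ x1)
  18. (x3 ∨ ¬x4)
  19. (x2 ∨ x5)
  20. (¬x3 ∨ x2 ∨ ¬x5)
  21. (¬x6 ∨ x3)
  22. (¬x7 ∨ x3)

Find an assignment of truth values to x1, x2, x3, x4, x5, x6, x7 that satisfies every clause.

x1 = False, x2 = True, x3 = True, x4 = True, x5 = False, x6 = True, x7 = False

Set x1 = False and propagate.
  then x7 is forced to False.
  then x5 is forced to False.
  then x2 is forced to True.
  then x3 is forced to True.
  then x6 is forced to True.
  then x4 is forced to True.
Check each clause:
  1. (x6 ∨ x4) — x4 is true.
  2. (¬x5 ∨ ¬x1) — ¬x5 is true.
  3. (¬x5 ∨ ¬x2) — ¬x5 is true.
  4. (x2 ∨ x7 ∨ ¬x5) — x2 is true.
  5. (¬x1 ∨ ¬x2 ∨ ¬x5) — ¬x5 is true.
  6. (x2 ∨ x3 ∨ ¬x7) — ¬x7 is true.
  7. (¬x5 ∨ ¬x4) — ¬x5 is true.
  8. (x7 ∨ x4 ∨ x3) — x3 is true.
  9. (x3 ∨ ¬x2) — x3 is true.
  10. (x6 ∨ ¬x2) — x6 is true.
  11. (¬x2 ∨ ¬x1) — ¬x1 is true.
  12. (x1 ∨ ¬x7) — ¬x7 is true.
  13. (x4 ∨ ¬x6 ∨ x3) — x3 is true.
  14. (¬x6 ∨ x4) — x4 is true.
  15. (x6 ∨ x4 ∨ x7) — x4 is true.
  16. (¬x2 ∨ x6 ∨ x4) — x4 is true.
  17. (¬x5 ∨ x1) — ¬x5 is true.
  18. (x3 ∨ ¬x4) — x3 is true.
  19. (x2 ∨ x5) — x2 is true.
  20. (x2 ∨ ¬x5 ∨ ¬x3) — x2 is true.
  21. (¬x6 ∨ x3) — x3 is true.
  22. (¬x7 ∨ x3) — ¬x7 is true.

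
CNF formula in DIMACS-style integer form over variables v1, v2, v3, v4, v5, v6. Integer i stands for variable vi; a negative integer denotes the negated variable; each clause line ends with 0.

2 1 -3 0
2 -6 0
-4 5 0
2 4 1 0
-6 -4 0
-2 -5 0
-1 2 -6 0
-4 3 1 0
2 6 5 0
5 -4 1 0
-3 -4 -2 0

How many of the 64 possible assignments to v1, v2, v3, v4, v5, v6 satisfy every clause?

12

Case analysis on v2 and v4:
  v2=T, v4=T: a clause becomes empty — 0.
  v2=T, v4=F: forces v5=F; v1, v3, v6 free → 2^3 = 8.
  v2=F, v4=T: remaining (v1,v3,v5,v6) ∈ {(T,F,T,F); (T,T,T,F)} — 2.
  v2=F, v4=F: remaining (v1,v3,v5,v6) ∈ {(T,F,T,F); (T,T,T,F)} — 2.
Total: 0 + 8 + 2 + 2 = 12.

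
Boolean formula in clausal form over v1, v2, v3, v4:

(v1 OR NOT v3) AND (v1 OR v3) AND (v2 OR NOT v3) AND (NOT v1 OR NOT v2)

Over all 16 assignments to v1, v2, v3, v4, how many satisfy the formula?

2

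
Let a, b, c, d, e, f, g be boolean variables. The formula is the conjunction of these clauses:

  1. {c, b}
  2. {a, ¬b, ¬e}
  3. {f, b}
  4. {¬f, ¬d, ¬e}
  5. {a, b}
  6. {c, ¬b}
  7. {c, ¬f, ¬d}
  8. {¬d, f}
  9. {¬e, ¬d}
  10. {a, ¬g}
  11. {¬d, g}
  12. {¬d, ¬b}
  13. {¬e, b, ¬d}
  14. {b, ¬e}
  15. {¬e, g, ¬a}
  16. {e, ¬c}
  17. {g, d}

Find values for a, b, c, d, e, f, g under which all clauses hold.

a=T  b=T  c=T  d=F  e=T  f=F  g=T

Branch on a: take a = True.
Try b = True.
  then c is forced to True.
  then d is forced to False.
  then e is forced to True.
  then g is forced to True.
f is now unconstrained; take f = False.
Every clause has at least one true literal under this assignment.
Check each clause:
  1. {b, c} — b is true.
  2. {a, ¬e, ¬b} — a is true.
  3. {b, f} — b is true.
  4. {¬f, ¬e, ¬d} — ¬f is true.
  5. {b, a} — a is true.
  6. {¬b, c} — c is true.
  7. {¬f, c, ¬d} — ¬f is true.
  8. {¬d, f} — ¬d is true.
  9. {¬e, ¬d} — ¬d is true.
  10. {a, ¬g} — a is true.
  11. {g, ¬d} — ¬d is true.
  12. {¬d, ¬b} — ¬d is true.
  13. {b, ¬d, ¬e} — b is true.
  14. {¬e, b} — b is true.
  15. {¬e, ¬a, g} — g is true.
  16. {¬c, e} — e is true.
  17. {d, g} — g is true.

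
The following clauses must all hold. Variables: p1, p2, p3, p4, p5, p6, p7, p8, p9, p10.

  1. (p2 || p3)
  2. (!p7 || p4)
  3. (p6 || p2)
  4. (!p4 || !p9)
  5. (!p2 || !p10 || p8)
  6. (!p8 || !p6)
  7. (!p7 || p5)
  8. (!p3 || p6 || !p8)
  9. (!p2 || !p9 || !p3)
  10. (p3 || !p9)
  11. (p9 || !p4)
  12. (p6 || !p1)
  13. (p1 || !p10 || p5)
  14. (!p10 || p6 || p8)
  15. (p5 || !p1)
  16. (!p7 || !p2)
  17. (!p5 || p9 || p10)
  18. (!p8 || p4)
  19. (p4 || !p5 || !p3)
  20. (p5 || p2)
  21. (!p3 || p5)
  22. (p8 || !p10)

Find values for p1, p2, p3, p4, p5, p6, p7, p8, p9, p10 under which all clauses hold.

p1 = 0, p2 = 1, p3 = 0, p4 = 0, p5 = 0, p6 = 1, p7 = 0, p8 = 0, p9 = 0, p10 = 0

Pure literal: p7 appears only negated; assign p7 = False.
Branch on p1: take p1 = False.
The remaining clauses are satisfied by p2 = True, p3 = False, p4 = False, p5 = False, p6 = True, p8 = False, p9 = False, p10 = False.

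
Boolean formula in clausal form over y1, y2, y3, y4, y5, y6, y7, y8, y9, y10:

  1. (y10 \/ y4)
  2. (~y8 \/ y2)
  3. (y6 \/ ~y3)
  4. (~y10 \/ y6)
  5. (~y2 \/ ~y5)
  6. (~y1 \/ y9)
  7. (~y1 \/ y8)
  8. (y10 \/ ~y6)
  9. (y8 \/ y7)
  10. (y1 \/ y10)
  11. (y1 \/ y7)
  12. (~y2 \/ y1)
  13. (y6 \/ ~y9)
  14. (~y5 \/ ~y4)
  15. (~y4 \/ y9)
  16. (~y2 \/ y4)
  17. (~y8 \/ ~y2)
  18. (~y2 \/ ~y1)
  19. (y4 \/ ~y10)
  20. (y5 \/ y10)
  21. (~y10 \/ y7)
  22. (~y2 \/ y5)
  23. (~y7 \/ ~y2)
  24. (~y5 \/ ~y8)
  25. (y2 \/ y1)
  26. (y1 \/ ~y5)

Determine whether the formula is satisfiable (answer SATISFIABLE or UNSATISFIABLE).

UNSATISFIABLE

y2 = True:
  propagation gives y5=False; an empty clause results — contradiction.
y2 = False:
  propagation gives y8=False, y1=False; an empty clause results — contradiction.
Every branch closes, so no satisfying assignment exists.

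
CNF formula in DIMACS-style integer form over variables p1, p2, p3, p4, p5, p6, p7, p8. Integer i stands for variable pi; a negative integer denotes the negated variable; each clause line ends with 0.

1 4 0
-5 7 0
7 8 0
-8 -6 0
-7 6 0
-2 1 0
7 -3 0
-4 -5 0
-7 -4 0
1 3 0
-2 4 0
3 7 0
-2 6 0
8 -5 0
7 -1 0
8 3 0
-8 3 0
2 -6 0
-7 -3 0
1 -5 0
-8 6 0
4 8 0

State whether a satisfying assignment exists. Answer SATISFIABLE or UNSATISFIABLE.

UNSATISFIABLE

p7 = True:
  propagation gives p6=True, p8=False, p4=False; an empty clause results — contradiction.
p7 = False:
  propagation gives p5=False, p8=True, p6=False; an empty clause results — contradiction.
Every branch closes, so no satisfying assignment exists.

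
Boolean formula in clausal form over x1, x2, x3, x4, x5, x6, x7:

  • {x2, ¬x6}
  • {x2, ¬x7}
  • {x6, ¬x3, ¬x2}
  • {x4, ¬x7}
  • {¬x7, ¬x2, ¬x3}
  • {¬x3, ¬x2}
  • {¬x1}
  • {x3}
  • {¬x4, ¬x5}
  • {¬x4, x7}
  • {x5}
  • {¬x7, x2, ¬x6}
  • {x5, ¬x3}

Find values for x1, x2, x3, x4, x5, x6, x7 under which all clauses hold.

x1=False  x2=False  x3=True  x4=False  x5=True  x6=False  x7=False

Unit propagation: (¬x1) forces x1 = False.
The clause (x3) is unit: x3 must be True.
Unit propagation: (¬x2) forces x2 = False.
The clause (¬x6) is unit: x6 must be False.
(¬x7) is a unit clause, so x7 = False.
The clause (¬x4) is unit: x4 must be False.
(x5) is a unit clause, so x5 = True.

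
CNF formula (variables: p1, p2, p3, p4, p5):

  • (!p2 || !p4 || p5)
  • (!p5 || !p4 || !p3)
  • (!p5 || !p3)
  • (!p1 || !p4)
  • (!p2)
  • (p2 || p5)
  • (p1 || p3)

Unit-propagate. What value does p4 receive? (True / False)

False

(!p2) stands alone — p2 = False.
(p5 || p2): since p2 = False, the clause reduces to (p5). p5 = True.
(!p3 || !p5) with p5 = True leaves only !p3, so p3 = False.
In (p3 || p1), p3 is now false; p1 must hold, so p1 = True.
From (!p4 || !p1) and p1 = True: p4 = False.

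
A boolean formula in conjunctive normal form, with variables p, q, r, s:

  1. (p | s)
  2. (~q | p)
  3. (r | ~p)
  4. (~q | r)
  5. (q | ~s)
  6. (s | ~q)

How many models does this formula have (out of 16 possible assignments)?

Satisfying assignments:
  p=1 q=0 r=1 s=0
  p=1 q=1 r=1 s=1
Count: 2.

2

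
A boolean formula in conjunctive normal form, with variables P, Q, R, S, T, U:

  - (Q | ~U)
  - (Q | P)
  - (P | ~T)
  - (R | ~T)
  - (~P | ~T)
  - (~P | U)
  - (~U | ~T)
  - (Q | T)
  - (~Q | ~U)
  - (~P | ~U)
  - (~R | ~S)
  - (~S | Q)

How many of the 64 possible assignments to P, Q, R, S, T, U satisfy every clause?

Satisfying assignments:
  P=F Q=T R=F S=F T=F U=F
  P=F Q=T R=F S=T T=F U=F
  P=F Q=T R=T S=F T=F U=F
Count: 3.

3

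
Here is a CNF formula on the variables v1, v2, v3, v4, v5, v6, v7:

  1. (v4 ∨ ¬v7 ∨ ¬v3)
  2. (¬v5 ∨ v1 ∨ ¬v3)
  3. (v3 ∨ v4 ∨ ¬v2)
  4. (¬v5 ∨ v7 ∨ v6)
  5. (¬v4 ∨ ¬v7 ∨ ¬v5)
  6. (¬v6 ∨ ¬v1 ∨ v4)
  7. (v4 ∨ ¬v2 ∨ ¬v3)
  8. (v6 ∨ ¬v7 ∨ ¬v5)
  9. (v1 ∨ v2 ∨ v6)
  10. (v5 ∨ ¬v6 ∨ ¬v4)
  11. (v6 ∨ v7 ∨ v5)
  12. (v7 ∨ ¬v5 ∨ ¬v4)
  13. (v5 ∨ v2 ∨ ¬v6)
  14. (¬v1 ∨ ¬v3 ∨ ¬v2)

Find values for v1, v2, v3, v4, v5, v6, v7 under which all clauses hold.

v1 = False, v2 = True, v3 = True, v4 = True, v5 = False, v6 = False, v7 = True

Branch on v1: take v1 = False.
Try v2 = True.
For the remaining variables, v3 = True, v4 = True, v5 = False, v6 = False, v7 = True works.
Check each clause:
  1. (¬v3 ∨ v4 ∨ ¬v7) — v4 is true.
  2. (v1 ∨ ¬v5 ∨ ¬v3) — ¬v5 is true.
  3. (v4 ∨ ¬v2 ∨ v3) — v3 is true.
  4. (¬v5 ∨ v6 ∨ v7) — ¬v5 is true.
  5. (¬v4 ∨ ¬v7 ∨ ¬v5) — ¬v5 is true.
  6. (¬v6 ∨ ¬v1 ∨ v4) — ¬v6 is true.
  7. (¬v3 ∨ ¬v2 ∨ v4) — v4 is true.
  8. (¬v5 ∨ v6 ∨ ¬v7) — ¬v5 is true.
  9. (v6 ∨ v2 ∨ v1) — v2 is true.
  10. (¬v4 ∨ v5 ∨ ¬v6) — ¬v6 is true.
  11. (v5 ∨ v7 ∨ v6) — v7 is true.
  12. (¬v5 ∨ v7 ∨ ¬v4) — ¬v5 is true.
  13. (v5 ∨ ¬v6 ∨ v2) — v2 is true.
  14. (¬v1 ∨ ¬v2 ∨ ¬v3) — ¬v1 is true.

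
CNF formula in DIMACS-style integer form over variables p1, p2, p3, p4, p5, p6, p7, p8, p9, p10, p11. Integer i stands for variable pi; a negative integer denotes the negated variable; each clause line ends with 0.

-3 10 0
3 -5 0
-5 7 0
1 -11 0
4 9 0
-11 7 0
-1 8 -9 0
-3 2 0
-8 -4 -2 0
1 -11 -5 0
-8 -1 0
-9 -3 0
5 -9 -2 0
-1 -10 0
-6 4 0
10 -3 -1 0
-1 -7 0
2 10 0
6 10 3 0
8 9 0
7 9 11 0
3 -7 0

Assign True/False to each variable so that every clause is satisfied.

Branch on p1: take p1 = False.
  then p11 is forced to False.
Try p2 = False.
  then p3 is forced to False.
  then p5 is forced to False.
  then p10 is forced to True.
  then p7 is forced to False.
  then p9 is forced to True.
Branch on p4: take p4 = False.
  then p6 is forced to False.
p8 is now unconstrained; take p8 = False.
Every clause has at least one true literal under this assignment.
Check each clause:
  1. (p10 | ~p3) — p10 is true.
  2. (p3 | ~p5) — ~p5 is true.
  3. (p7 | ~p5) — ~p5 is true.
  4. (~p11 | p1) — ~p11 is true.
  5. (p9 | p4) — p9 is true.
  6. (~p11 | p7) — ~p11 is true.
  7. (~p9 | p8 | ~p1) — ~p1 is true.
  8. (p2 | ~p3) — ~p3 is true.
  9. (~p4 | ~p8 | ~p2) — ~p8 is true.
  10. (p1 | ~p11 | ~p5) — ~p5 is true.
  11. (~p8 | ~p1) — ~p8 is true.
  12. (~p3 | ~p9) — ~p3 is true.
  13. (p5 | ~p2 | ~p9) — ~p2 is true.
  14. (~p10 | ~p1) — ~p1 is true.
  15. (~p6 | p4) — ~p6 is true.
  16. (p10 | ~p1 | ~p3) — p10 is true.
  17. (~p7 | ~p1) — ~p7 is true.
  18. (p2 | p10) — p10 is true.
  19. (p10 | p6 | p3) — p10 is true.
  20. (p8 | p9) — p9 is true.
  21. (p7 | p11 | p9) — p9 is true.
  22. (p3 | ~p7) — ~p7 is true.

p1=False  p2=False  p3=False  p4=False  p5=False  p6=False  p7=False  p8=False  p9=True  p10=True  p11=False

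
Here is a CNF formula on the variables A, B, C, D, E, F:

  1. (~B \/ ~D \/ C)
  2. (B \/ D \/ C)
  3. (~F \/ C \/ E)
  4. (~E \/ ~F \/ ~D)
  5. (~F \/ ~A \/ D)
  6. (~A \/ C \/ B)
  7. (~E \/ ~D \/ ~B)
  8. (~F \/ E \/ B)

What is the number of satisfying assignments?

26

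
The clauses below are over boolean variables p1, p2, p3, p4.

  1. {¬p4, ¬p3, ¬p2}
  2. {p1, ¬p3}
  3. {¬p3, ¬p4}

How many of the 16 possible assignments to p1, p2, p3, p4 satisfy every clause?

10

Split on p3, then p4.
  p3=1, p4=1: a clause becomes empty — 0.
  p3=1, p4=0: remaining (p1,p2) ∈ {(1,0); (1,1)} — 2.
  p3=0, p4=1: remaining (p1,p2) ∈ {(0,0); (0,1); (1,0); (1,1)} — 4.
  p3=0, p4=0: remaining (p1,p2) ∈ {(0,0); (0,1); (1,0); (1,1)} — 4.
Total: 0 + 2 + 4 + 4 = 10.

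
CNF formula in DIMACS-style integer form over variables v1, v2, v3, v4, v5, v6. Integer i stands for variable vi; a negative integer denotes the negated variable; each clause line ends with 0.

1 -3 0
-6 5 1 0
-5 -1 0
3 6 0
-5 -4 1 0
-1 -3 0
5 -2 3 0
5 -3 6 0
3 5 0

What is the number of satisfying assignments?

2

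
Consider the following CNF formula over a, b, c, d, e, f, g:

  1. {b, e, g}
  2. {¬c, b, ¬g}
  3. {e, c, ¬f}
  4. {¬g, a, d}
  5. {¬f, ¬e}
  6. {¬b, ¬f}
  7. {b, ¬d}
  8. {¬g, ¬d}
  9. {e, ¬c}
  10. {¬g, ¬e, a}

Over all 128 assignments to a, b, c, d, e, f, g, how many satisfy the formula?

21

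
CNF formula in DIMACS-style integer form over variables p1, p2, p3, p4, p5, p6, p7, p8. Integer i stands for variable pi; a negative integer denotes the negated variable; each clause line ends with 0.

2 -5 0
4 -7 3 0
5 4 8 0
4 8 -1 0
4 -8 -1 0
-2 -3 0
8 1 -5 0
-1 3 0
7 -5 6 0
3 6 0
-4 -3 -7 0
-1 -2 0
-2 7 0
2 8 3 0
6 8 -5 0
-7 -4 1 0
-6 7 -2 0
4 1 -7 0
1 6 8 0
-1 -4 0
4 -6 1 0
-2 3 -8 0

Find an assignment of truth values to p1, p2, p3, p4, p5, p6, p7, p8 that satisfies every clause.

p1 = 0  p2 = 0  p3 = 1  p4 = 1  p5 = 0  p6 = 0  p7 = 0  p8 = 1

Try p1 = False.
The remaining clauses are satisfied by p2 = False, p3 = True, p4 = True, p5 = False, p6 = False, p7 = False, p8 = True.
Every clause has at least one true literal under this assignment.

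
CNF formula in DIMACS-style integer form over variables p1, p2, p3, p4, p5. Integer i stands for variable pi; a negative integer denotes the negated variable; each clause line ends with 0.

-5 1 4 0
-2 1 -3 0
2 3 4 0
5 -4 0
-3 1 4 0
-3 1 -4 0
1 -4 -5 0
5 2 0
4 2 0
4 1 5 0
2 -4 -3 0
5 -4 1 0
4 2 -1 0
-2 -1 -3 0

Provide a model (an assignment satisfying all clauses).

p1=T, p2=F, p3=F, p4=T, p5=T

Branch on p1: take p1 = True.
Set p2 = False and propagate.
  then p5 is forced to True.
  then p4 is forced to True.
  then p3 is forced to False.
Check each clause:
  1. (¬p5 ∨ p4 ∨ p1) — p1 is true.
  2. (¬p3 ∨ p1 ∨ ¬p2) — p1 is true.
  3. (p4 ∨ p3 ∨ p2) — p4 is true.
  4. (p5 ∨ ¬p4) — p5 is true.
  5. (¬p3 ∨ p1 ∨ p4) — p1 is true.
  6. (¬p3 ∨ p1 ∨ ¬p4) — p1 is true.
  7. (¬p5 ∨ ¬p4 ∨ p1) — p1 is true.
  8. (p2 ∨ p5) — p5 is true.
  9. (p4 ∨ p2) — p4 is true.
  10. (p1 ∨ p5 ∨ p4) — p1 is true.
  11. (¬p4 ∨ p2 ∨ ¬p3) — ¬p3 is true.
  12. (p1 ∨ ¬p4 ∨ p5) — p1 is true.
  13. (p4 ∨ ¬p1 ∨ p2) — p4 is true.
  14. (¬p2 ∨ ¬p1 ∨ ¬p3) — ¬p3 is true.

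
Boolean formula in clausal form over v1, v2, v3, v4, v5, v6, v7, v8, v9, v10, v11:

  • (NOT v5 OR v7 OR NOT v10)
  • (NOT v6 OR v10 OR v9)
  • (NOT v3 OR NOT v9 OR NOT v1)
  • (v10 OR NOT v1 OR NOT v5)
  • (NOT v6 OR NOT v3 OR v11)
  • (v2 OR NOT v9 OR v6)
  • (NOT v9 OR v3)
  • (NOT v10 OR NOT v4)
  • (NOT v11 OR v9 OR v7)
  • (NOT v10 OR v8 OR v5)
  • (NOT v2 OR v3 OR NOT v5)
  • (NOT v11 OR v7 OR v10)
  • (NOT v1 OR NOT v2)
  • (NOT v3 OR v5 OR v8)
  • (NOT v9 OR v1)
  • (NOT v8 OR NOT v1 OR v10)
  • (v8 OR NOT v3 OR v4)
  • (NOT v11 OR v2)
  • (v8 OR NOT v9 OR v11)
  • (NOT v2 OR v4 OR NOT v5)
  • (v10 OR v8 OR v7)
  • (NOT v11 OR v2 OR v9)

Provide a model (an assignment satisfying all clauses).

v1 = 0, v2 = 0, v3 = 1, v4 = 0, v5 = 0, v6 = 0, v7 = 0, v8 = 1, v9 = 0, v10 = 1, v11 = 0

Check each clause:
  1. (v7 OR NOT v5 OR NOT v10) — NOT v5 is true.
  2. (v10 OR NOT v6 OR v9) — NOT v6 is true.
  3. (NOT v9 OR NOT v1 OR NOT v3) — NOT v1 is true.
  4. (NOT v1 OR v10 OR NOT v5) — v10 is true.
  5. (NOT v6 OR NOT v3 OR v11) — NOT v6 is true.
  6. (v6 OR v2 OR NOT v9) — NOT v9 is true.
  7. (NOT v9 OR v3) — v3 is true.
  8. (NOT v10 OR NOT v4) — NOT v4 is true.
  9. (v9 OR v7 OR NOT v11) — NOT v11 is true.
  10. (NOT v10 OR v5 OR v8) — v8 is true.
  11. (NOT v5 OR NOT v2 OR v3) — v3 is true.
  12. (v10 OR NOT v11 OR v7) — v10 is true.
  13. (NOT v1 OR NOT v2) — NOT v2 is true.
  14. (v5 OR NOT v3 OR v8) — v8 is true.
  15. (v1 OR NOT v9) — NOT v9 is true.
  16. (NOT v8 OR NOT v1 OR v10) — v10 is true.
  17. (NOT v3 OR v4 OR v8) — v8 is true.
  18. (v2 OR NOT v11) — NOT v11 is true.
  19. (v8 OR v11 OR NOT v9) — v8 is true.
  20. (NOT v2 OR NOT v5 OR v4) — NOT v5 is true.
  21. (v8 OR v7 OR v10) — v8 is true.
  22. (v9 OR NOT v11 OR v2) — NOT v11 is true.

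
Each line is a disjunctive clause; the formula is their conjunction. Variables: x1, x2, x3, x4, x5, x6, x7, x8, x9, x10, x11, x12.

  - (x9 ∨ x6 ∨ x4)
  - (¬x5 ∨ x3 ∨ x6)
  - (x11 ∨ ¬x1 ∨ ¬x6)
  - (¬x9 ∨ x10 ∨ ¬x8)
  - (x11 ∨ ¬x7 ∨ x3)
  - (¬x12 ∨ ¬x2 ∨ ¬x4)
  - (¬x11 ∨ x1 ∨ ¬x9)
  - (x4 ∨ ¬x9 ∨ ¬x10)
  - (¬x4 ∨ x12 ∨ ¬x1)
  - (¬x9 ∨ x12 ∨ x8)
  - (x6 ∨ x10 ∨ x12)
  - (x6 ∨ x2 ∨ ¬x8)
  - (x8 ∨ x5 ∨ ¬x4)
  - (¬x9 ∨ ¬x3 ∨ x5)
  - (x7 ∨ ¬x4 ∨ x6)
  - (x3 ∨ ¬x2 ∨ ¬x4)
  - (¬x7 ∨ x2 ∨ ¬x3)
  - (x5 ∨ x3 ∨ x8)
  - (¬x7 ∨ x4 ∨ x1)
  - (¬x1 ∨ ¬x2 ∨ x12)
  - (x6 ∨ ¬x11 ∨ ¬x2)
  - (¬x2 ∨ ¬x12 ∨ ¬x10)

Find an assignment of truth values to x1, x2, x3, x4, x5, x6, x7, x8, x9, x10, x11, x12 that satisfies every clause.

x1=False, x2=False, x3=True, x4=True, x5=True, x6=True, x7=False, x8=True, x9=False, x10=True, x11=False, x12=False

Branch on x1: take x1 = False.
Set x2 = False and propagate.
Branch on x3: take x3 = True.
  then x7 is forced to False.
For the remaining variables, x4 = True, x5 = True, x6 = True, x8 = True, x9 = False, x10 = True, x11 = False, x12 = False works.
Every clause has at least one true literal under this assignment.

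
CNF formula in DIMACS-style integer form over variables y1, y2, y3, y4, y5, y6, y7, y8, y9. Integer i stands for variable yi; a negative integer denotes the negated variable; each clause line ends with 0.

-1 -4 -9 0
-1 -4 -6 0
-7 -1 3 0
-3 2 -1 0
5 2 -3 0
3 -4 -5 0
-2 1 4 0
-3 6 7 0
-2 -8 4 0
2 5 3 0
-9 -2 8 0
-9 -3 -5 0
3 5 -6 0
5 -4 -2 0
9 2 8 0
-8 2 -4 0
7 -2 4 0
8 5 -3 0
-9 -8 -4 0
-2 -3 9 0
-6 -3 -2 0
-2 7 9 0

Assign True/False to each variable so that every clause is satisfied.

y1 = False  y2 = False  y3 = False  y4 = False  y5 = True  y6 = True  y7 = True  y8 = True  y9 = True

Check each clause:
  1. (~y1 \/ ~y4 \/ ~y9) — ~y4 is true.
  2. (~y1 \/ ~y6 \/ ~y4) — ~y4 is true.
  3. (~y7 \/ y3 \/ ~y1) — ~y1 is true.
  4. (y2 \/ ~y3 \/ ~y1) — ~y3 is true.
  5. (y5 \/ ~y3 \/ y2) — ~y3 is true.
  6. (y3 \/ ~y4 \/ ~y5) — ~y4 is true.
  7. (y1 \/ ~y2 \/ y4) — ~y2 is true.
  8. (y6 \/ ~y3 \/ y7) — ~y3 is true.
  9. (~y8 \/ y4 \/ ~y2) — ~y2 is true.
  10. (y5 \/ y3 \/ y2) — y5 is true.
  11. (~y2 \/ y8 \/ ~y9) — y8 is true.
  12. (~y3 \/ ~y5 \/ ~y9) — ~y3 is true.
  13. (~y6 \/ y5 \/ y3) — y5 is true.
  14. (~y2 \/ y5 \/ ~y4) — ~y4 is true.
  15. (y8 \/ y9 \/ y2) — y8 is true.
  16. (~y4 \/ y2 \/ ~y8) — ~y4 is true.
  17. (y4 \/ ~y2 \/ y7) — ~y2 is true.
  18. (y5 \/ ~y3 \/ y8) — y8 is true.
  19. (~y9 \/ ~y8 \/ ~y4) — ~y4 is true.
  20. (~y3 \/ ~y2 \/ y9) — y9 is true.
  21. (~y2 \/ ~y6 \/ ~y3) — ~y3 is true.
  22. (y7 \/ ~y2 \/ y9) — y9 is true.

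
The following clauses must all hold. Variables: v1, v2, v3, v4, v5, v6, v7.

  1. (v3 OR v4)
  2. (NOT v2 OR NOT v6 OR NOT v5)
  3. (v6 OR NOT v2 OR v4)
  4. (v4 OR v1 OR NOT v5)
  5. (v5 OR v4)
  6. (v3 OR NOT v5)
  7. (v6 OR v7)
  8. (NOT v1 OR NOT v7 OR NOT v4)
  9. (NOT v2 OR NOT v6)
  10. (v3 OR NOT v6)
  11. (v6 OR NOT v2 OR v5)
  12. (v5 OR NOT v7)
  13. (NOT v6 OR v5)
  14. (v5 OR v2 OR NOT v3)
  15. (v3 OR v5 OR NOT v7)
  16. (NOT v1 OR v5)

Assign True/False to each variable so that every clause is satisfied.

v1=F  v2=F  v3=T  v4=T  v5=T  v6=T  v7=F

Check each clause:
  1. (v4 OR v3) — v3 is true.
  2. (NOT v2 OR NOT v6 OR NOT v5) — NOT v2 is true.
  3. (v4 OR NOT v2 OR v6) — v4 is true.
  4. (v4 OR NOT v5 OR v1) — v4 is true.
  5. (v5 OR v4) — v4 is true.
  6. (NOT v5 OR v3) — v3 is true.
  7. (v6 OR v7) — v6 is true.
  8. (NOT v4 OR NOT v1 OR NOT v7) — NOT v7 is true.
  9. (NOT v2 OR NOT v6) — NOT v2 is true.
  10. (NOT v6 OR v3) — v3 is true.
  11. (v6 OR v5 OR NOT v2) — v5 is true.
  12. (v5 OR NOT v7) — NOT v7 is true.
  13. (v5 OR NOT v6) — v5 is true.
  14. (v5 OR NOT v3 OR v2) — v5 is true.
  15. (NOT v7 OR v3 OR v5) — NOT v7 is true.
  16. (v5 OR NOT v1) — v5 is true.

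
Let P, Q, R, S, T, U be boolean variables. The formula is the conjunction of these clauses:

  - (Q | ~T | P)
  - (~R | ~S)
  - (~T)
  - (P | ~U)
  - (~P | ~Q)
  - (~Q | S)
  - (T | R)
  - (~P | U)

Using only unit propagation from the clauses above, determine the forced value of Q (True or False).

False

(~T) is a unit clause: T = False.
(R | T) with T = False leaves only R, so R = True.
In (~R | ~S), ~R is now false; ~S must hold, so S = False.
From (S | ~Q) and S = False: Q = False.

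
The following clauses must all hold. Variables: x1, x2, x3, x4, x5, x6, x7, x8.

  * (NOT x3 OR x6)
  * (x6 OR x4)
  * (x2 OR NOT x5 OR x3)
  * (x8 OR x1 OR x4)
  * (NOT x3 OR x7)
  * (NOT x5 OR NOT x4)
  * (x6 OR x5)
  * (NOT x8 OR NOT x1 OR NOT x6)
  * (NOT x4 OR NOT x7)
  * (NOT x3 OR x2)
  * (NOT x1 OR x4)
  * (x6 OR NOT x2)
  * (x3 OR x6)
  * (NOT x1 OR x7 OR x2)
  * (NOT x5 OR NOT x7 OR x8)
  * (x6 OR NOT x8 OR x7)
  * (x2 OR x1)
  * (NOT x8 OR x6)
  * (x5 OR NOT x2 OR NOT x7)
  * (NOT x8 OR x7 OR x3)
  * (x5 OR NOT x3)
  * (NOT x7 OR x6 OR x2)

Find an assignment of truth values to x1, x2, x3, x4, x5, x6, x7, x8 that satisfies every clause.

Set x1 = False and propagate.
  then x2 is forced to True.
  then x6 is forced to True.
For the remaining variables, x3 = True, x4 = False, x5 = True, x7 = True, x8 = True works.

x1 = False, x2 = True, x3 = True, x4 = False, x5 = True, x6 = True, x7 = True, x8 = True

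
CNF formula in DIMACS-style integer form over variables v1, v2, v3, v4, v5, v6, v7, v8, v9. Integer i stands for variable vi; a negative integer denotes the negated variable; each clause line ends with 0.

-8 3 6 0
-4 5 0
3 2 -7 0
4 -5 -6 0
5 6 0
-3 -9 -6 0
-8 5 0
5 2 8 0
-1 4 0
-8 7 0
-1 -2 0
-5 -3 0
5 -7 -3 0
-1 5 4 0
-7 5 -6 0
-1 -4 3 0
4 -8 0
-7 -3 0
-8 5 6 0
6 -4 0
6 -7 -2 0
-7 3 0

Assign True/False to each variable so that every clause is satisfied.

v1 = False, v2 = True, v3 = False, v4 = False, v5 = False, v6 = True, v7 = False, v8 = False, v9 = False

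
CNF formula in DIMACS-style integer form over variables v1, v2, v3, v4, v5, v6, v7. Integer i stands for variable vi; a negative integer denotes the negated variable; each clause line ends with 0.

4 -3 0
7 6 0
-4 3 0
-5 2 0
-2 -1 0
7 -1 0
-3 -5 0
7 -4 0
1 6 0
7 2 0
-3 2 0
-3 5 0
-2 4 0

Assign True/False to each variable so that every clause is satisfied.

v1=T, v2=F, v3=F, v4=F, v5=F, v6=F, v7=T

v7 occurs only positively in the remaining clauses — set v7 = True.
Branch on v1: take v1 = True.
  then v2 is forced to False.
  then v5 is forced to False.
  then v3 is forced to False.
  then v4 is forced to False.
v6 is now unconstrained; take v6 = False.
Every clause has at least one true literal under this assignment.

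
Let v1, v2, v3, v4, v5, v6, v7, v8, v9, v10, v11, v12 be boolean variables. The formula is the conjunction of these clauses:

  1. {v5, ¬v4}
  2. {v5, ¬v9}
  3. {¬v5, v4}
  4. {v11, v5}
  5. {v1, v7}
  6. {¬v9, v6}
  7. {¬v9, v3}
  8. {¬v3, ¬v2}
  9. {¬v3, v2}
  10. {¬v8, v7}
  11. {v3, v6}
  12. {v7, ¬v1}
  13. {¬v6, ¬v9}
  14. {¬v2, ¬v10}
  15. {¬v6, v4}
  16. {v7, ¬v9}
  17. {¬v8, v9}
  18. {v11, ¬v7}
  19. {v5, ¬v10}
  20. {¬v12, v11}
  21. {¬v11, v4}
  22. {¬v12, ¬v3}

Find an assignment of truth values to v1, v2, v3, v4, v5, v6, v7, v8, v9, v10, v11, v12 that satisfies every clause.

v1=0, v2=1, v3=0, v4=1, v5=1, v6=1, v7=1, v8=0, v9=0, v10=0, v11=1, v12=0

v8 occurs only negated in the remaining clauses — set v8 = False.
Pure literal: v10 appears only negated; assign v10 = False.
Branch on v1: take v1 = False.
  then v7 is forced to True.
  then v11 is forced to True.
  then v4 is forced to True.
  then v5 is forced to True.
For the remaining variables, v2 = True, v3 = False, v6 = True, v9 = False, v12 = False works.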